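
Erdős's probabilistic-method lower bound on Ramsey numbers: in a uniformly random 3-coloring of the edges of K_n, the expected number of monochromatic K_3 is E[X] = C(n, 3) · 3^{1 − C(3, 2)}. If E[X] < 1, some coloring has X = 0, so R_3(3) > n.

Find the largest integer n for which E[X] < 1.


We need C(n, 3) · 3^{1 − 3} < 1, i.e. C(n, 3) < 3^{3 − 1} = 9.
Check values of n near the boundary:
  n = 3: C(3, 3) = 1; 1 < 9? YES
  n = 4: C(4, 3) = 4; 4 < 9? YES
  n = 5: C(5, 3) = 10; 10 < 9? NO
  n = 6: C(6, 3) = 20; 20 < 9? NO
The largest n with C(n, 3) < 9 is n = 4 (where E[X] = 4/9 ≈ 0.4444444). Hence R_3(3) > 4, i.e. R_3(3) ≥ 5.

Largest n = 4; hence R_3(3) > 4.


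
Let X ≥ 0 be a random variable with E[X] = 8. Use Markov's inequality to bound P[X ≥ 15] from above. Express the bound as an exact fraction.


μ = E[X] = 8, a = 15.
Markov: P[X ≥ 15] ≤ μ/a = (8)/15 = 8/15.
Numerically: ≈ 0.533333.
(Since a = 15 > μ = 8.000000, the bound 8/15 is < 1 and informative.)

P[X ≥ 15] ≤ 8/15 ≈ 0.533333.


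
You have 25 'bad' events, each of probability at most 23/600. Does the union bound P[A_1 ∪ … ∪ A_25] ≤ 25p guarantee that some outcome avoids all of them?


Union bound: P[∪_{i=1}^{25} A_i] ≤ Σ_i P[A_i] ≤ 25·p = 25·(23/600) = 23/24.
Numerically: 23/24 ≈ 0.9583333.
Is 23/24 < 1? YES.
Since P[∪ A_i] ≤ 23/24 < 1, the complement has P[∩ A_i^c] ≥ 1 − 23/24 = 1/24 > 0, so some outcome avoids every A_i.

25·p = 23/24 ≈ 0.9583333; existence CERTIFIED by the union bound.


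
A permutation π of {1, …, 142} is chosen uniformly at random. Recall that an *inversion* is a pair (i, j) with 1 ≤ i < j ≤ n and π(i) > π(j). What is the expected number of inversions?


Write X = Σ X_I over the C(142, 2) = 10011 pairs i < j, with X_I the indicator of one inversion.
There are 10011 indicators.
For each fixed pair i < j, the values π(i) and π(j) are two distinct elements of {1, …, 142} in uniformly random order; by symmetry P[π(i) > π(j)] = 1/2.
By linearity: E[X] = 10011 · (1/2) = C(142, 2) · (1/2) = 10011/2 = 10011/2 ≈ 5005.500.

E[X] = 10011/2 = 5005.500.


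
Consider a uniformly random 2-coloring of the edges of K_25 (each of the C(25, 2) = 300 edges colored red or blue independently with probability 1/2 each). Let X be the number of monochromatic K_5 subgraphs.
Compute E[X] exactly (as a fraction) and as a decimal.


Let X = Σ_S X_S over the C(25, 5) = 53130 subsets S of size 5, where X_S = 1 if the K_5 on S is monochromatic.
For a fixed S, the K_5 on S has C(5, 2) = 10 edges. P[all 10 edges red] = (1/2)^10, and likewise for blue, so P[monochromatic] = 2·(1/2)^10 = 2^{1 − 10} = 1/512.
Summing: E[X] = C(25, 5) · 2^{1 − 10} = 53130 · 1/512 = 26565/256.
Numerically: E[X] ≈ 103.76953.

E[X] = C(25,5)·2^(1−C(5,2)) = 26565/256 ≈ 103.76953.


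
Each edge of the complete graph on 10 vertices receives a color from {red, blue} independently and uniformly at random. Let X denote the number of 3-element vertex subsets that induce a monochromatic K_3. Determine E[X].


Let X = Σ_S X_S over the C(10, 3) = 120 subsets S of size 3, where X_S = 1 if the K_3 on S is monochromatic.
For a fixed S, the K_3 on S has C(3, 2) = 3 edges. P[all 3 edges red] = (1/2)^3, and likewise for blue, so P[monochromatic] = 2·(1/2)^3 = 2^{1 − 3} = 1/4.
By linearity of expectation: E[X] = C(10, 3) · 2^{1 − 3} = 120 · 1/4 = 30.
Numerically: E[X] ≈ 30.00000.

E[X] = C(10,3)·2^(1−C(3,2)) = 30 ≈ 30.00000.


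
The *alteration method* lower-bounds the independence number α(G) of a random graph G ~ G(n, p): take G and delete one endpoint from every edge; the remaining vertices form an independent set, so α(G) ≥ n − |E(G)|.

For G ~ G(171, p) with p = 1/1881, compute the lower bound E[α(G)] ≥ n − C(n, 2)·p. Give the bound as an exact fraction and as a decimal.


E[|E(G)|] = C(171, 2)·p = 14535 · (1/1881) = 85/11.
E[α(G)] ≥ n − E[|E(G)|] = 171 − 85/11 = 1796/11.
Numerically: ≈ 163.272727.
(This is only a lower bound; the true E[α(G)] may be larger.)

E[α(G)] ≥ 1796/11 ≈ 163.272727.


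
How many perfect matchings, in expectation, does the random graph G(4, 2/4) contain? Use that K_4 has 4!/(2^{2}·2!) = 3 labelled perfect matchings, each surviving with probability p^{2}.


K_4 has 4!/(2^{2}·2!) = 3 labelled perfect matchings.
For each such perfect matching H, let X_H = 1 if all 2 edges of H are present in G. Then P[X_H = 1] = p^{2} = (1/2)^{2} = 1/4.
Summing the indicators: E[X] = Σ_H E[X_H] = 3 · p^{2} = 3 · 1/4 = 3/4.
Numerically: E[X] ≈ 0.75.

E[X] = 3 · (1/2)^{2} = 3/4 ≈ 0.75.


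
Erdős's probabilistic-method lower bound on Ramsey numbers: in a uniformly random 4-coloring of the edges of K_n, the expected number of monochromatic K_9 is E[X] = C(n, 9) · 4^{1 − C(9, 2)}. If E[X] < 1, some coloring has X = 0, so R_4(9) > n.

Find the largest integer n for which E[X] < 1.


We need C(n, 9) · 4^{1 − 36} < 1, i.e. C(n, 9) < 4^{36 − 1} = 1180591620717411303424.
Check values of n near the boundary:
  n = 913: C(913, 9) = 1167605542753639808390; 1167605542753639808390 < 1180591620717411303424? YES
  n = 914: C(914, 9) = 1179217089587653905932; 1179217089587653905932 < 1180591620717411303424? YES
  n = 915: C(915, 9) = 1190931166636537885130; 1190931166636537885130 < 1180591620717411303424? NO
  n = 916: C(916, 9) = 1202748565202942340440; 1202748565202942340440 < 1180591620717411303424? NO
The largest n with C(n, 9) < 1180591620717411303424 is n = 914 (where E[X] = 294804272396913476483/295147905179352825856 ≈ 0.9988357). Hence R_4(9) > 914, i.e. R_4(9) ≥ 915.

Largest n = 914; hence R_4(9) > 914.


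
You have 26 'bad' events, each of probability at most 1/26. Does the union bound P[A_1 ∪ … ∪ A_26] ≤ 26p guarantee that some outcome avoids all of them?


Union bound: P[∪_{i=1}^{26} A_i] ≤ Σ_i P[A_i] ≤ 26·p = 26·(1/26) = 1.
Numerically: 1 ≈ 1.0000.
Is 1 < 1? NO.
Since the bound 1 is ≥ 1, the union bound is uninformative here; it does NOT by itself certify existence.

26·p = 1 ≈ 1.0000; existence NOT certified by the union bound.


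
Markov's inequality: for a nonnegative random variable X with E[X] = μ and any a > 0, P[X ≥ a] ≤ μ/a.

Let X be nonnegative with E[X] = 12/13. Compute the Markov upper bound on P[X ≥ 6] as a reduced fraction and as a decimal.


μ = E[X] = 12/13, a = 6.
Markov: P[X ≥ 6] ≤ μ/a = (12/13)/6 = 2/13.
Numerically: ≈ 0.154.
(Since a = 6 > μ = 0.923, the bound 2/13 is < 1 and informative.)

P[X ≥ 6] ≤ 2/13 ≈ 0.154.


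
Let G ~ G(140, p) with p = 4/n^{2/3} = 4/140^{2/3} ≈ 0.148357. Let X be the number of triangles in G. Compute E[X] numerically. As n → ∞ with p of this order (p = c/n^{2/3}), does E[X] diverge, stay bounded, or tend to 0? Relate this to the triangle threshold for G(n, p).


Number of potential triangles: C(140, 3) = 447580.
Each occurs with probability p³ ≈ (0.148357)³ ≈ 3.26530612e-03.
By linearity: E[X] = C(140, 3)·p³ ≈ 447580 · 3.26530612e-03 ≈ 1461.485714.
Since α = 2/3 < 1, p = c/n^{2/3} ≫ 1/n is above the triangle threshold p ~ 1/n. Asymptotically E[X] ~ (c³/6)·n^{3(1−α)} = (4³/6)·n^{1} → ∞; triangles are abundant w.h.p.

E[X] ≈ 1461.485714; in regime p = Θ(1/n^{2/3}) E[X] diverges (above the triangle threshold p ~ 1/n).


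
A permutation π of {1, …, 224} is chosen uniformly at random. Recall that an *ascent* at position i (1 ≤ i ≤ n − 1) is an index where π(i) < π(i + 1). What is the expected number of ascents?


Write X = Σ X_I over i = 1, …, 223, with X_I the indicator of one ascent.
There are 223 indicators.
For each fixed i, the pair (π(i), π(i+1)) is a uniformly random ordered pair of distinct values from {1, …, 224}; by symmetry P[π(i) < π(i+1)] = 1/2.
By linearity: E[X] = 223 · (1/2) = (224 − 1) · (1/2) = 223/2 ≈ 111.500000.

E[X] = 223/2 = 111.500000.


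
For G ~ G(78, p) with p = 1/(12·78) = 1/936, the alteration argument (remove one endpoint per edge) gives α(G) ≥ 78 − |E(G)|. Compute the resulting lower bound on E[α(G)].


E[|E(G)|] = C(78, 2)·p = 3003 · (1/936) = 77/24.
E[α(G)] ≥ n − E[|E(G)|] = 78 − 77/24 = 1795/24.
Numerically: ≈ 74.792.
(This is only a lower bound; the true E[α(G)] may be larger.)

E[α(G)] ≥ 1795/24 ≈ 74.792.


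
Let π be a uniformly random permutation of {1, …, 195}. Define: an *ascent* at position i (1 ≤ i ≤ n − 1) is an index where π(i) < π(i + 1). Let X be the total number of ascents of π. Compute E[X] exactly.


Write X = Σ X_I over i = 1, …, 194, with X_I the indicator of one ascent.
There are 194 indicators.
For each fixed i, the pair (π(i), π(i+1)) is a uniformly random ordered pair of distinct values from {1, …, 195}; by symmetry P[π(i) < π(i+1)] = 1/2.
By linearity: E[X] = 194 · (1/2) = (195 − 1) · (1/2) = 97 ≈ 97.000.

E[X] = 97 = 97.000.


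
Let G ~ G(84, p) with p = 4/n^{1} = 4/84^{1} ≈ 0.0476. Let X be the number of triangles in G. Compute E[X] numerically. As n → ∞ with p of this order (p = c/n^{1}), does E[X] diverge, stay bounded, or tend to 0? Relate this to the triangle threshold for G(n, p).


Number of potential triangles: C(84, 3) = 95284.
Each occurs with probability p³ ≈ (0.0476)³ ≈ 1.07980e-04.
By linearity: E[X] = C(84, 3)·p³ ≈ 95284 · 1.07980e-04 ≈ 10.289.
Here α = 1, so p = 4/n is exactly at the triangle threshold p ~ 1/n. Asymptotically E[X] → c³/6 = 4³/6 = 32/3 ≈ 10.667, a bounded constant. In this regime the triangle count is asymptotically Poisson(c³/6).

E[X] ≈ 10.289; in regime p = Θ(1/n^{1}) E[X] stays bounded (at the triangle threshold p ~ 1/n).


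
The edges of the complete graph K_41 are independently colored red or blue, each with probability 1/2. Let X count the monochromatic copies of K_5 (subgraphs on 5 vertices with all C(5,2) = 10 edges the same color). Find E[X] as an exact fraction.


Let X = Σ_S X_S over the C(41, 5) = 749398 subsets S of size 5, where X_S = 1 if the K_5 on S is monochromatic.
For a fixed S, the K_5 on S has C(5, 2) = 10 edges. P[all 10 edges red] = (1/2)^10, and likewise for blue, so P[monochromatic] = 2·(1/2)^10 = 2^{1 − 10} = 1/512.
Summing: E[X] = C(41, 5) · 2^{1 − 10} = 749398 · 1/512 = 374699/256.
Numerically: E[X] ≈ 1463.6680.

E[X] = C(41,5)·2^(1−C(5,2)) = 374699/256 ≈ 1463.6680.


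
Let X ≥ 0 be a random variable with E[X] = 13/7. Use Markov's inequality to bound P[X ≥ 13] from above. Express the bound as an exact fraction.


μ = E[X] = 13/7, a = 13.
Markov: P[X ≥ 13] ≤ μ/a = (13/7)/13 = 1/7.
Numerically: ≈ 0.14286.
(Since a = 13 > μ = 1.85714, the bound 1/7 is < 1 and informative.)

P[X ≥ 13] ≤ 1/7 ≈ 0.14286.


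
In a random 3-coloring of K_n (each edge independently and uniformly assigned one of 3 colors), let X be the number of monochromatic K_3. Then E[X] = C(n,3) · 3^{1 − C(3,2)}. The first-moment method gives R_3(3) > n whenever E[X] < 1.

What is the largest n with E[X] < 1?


We need C(n, 3) · 3^{1 − 3} < 1, i.e. C(n, 3) < 3^{3 − 1} = 9.
Check values of n near the boundary:
  n = 3: C(3, 3) = 1; 1 < 9? YES
  n = 4: C(4, 3) = 4; 4 < 9? YES
  n = 5: C(5, 3) = 10; 10 < 9? NO
  n = 6: C(6, 3) = 20; 20 < 9? NO
The largest n with C(n, 3) < 9 is n = 4 (where E[X] = 4/9 ≈ 0.44444). Hence R_3(3) > 4, i.e. R_3(3) ≥ 5.

Largest n = 4; hence R_3(3) > 4.


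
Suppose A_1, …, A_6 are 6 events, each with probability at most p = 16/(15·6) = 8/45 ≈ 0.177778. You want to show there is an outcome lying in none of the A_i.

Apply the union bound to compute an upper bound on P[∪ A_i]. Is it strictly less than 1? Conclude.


Union bound: P[∪_{i=1}^{6} A_i] ≤ Σ_i P[A_i] ≤ 6·p = 6·(8/45) = 16/15.
Numerically: 16/15 ≈ 1.066667.
Is 16/15 < 1? NO.
Since the bound 16/15 is ≥ 1, the union bound is uninformative here; it does NOT by itself certify existence.

6·p = 16/15 ≈ 1.066667; existence NOT certified by the union bound.


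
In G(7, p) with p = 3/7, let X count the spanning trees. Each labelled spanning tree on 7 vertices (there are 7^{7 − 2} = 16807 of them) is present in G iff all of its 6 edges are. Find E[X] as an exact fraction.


K_7 has 7^{7 − 2} = 16807 labelled spanning trees.
For each such spanning tree H, let X_H = 1 if all 6 edges of H are present in G. Then P[X_H = 1] = p^{6} = (3/7)^{6} = 729/117649.
By linearity of expectation: E[X] = Σ_H E[X_H] = 16807 · p^{6} = 16807 · 729/117649 = 729/7.
Numerically: E[X] ≈ 104.143.

E[X] = 16807 · (3/7)^{6} = 729/7 ≈ 104.143.


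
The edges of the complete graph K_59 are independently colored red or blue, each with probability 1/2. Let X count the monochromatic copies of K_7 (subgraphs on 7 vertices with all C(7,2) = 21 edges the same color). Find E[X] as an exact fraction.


Let X = Σ_S X_S over the C(59, 7) = 341149446 subsets S of size 7, where X_S = 1 if the K_7 on S is monochromatic.
For a fixed S, the K_7 on S has C(7, 2) = 21 edges. P[all 21 edges red] = (1/2)^21, and likewise for blue, so P[monochromatic] = 2·(1/2)^21 = 2^{1 − 21} = 1/1048576.
Summing: E[X] = C(59, 7) · 2^{1 − 21} = 341149446 · 1/1048576 = 170574723/524288.
Numerically: E[X] ≈ 325.3455.

E[X] = C(59,7)·2^(1−C(7,2)) = 170574723/524288 ≈ 325.3455.


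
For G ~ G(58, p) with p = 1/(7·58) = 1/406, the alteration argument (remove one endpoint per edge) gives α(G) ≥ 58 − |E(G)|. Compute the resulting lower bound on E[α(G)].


E[|E(G)|] = C(58, 2)·p = 1653 · (1/406) = 57/14.
E[α(G)] ≥ n − E[|E(G)|] = 58 − 57/14 = 755/14.
Numerically: ≈ 53.9286.
(This is only a lower bound; the true E[α(G)] may be larger.)

E[α(G)] ≥ 755/14 ≈ 53.9286.


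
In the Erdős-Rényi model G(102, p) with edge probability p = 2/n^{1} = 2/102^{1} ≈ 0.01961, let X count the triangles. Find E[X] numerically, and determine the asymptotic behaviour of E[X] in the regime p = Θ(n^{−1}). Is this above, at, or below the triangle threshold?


Number of potential triangles: C(102, 3) = 171700.
Each occurs with probability p³ ≈ (0.01961)³ ≈ 7.538579e-06.
By linearity: E[X] = C(102, 3)·p³ ≈ 171700 · 7.538579e-06 ≈ 1.2944.
Here α = 1, so p = 2/n is exactly at the triangle threshold p ~ 1/n. Asymptotically E[X] → c³/6 = 2³/6 = 4/3 ≈ 1.3333, a bounded constant. In this regime the triangle count is asymptotically Poisson(c³/6).

E[X] ≈ 1.2944; in regime p = Θ(1/n^{1}) E[X] stays bounded (at the triangle threshold p ~ 1/n).


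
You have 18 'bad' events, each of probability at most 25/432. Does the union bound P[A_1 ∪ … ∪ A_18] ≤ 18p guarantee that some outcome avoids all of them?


Union bound: P[∪_{i=1}^{18} A_i] ≤ Σ_i P[A_i] ≤ 18·p = 18·(25/432) = 25/24.
Numerically: 25/24 ≈ 1.0417.
Is 25/24 < 1? NO.
Since the bound 25/24 is ≥ 1, the union bound is uninformative here; it does NOT by itself certify existence.

18·p = 25/24 ≈ 1.0417; existence NOT certified by the union bound.


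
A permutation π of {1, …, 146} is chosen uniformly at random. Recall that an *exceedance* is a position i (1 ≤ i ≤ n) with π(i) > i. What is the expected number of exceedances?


Write X = Σ_{i=1}^{146} X_i, where X_i = 1_{π(i) > i}.
For each fixed i, π(i) is uniform over {1, …, 146} (marginal of a uniform permutation), so P[π(i) > i] = (n − i)/n. Summing: Σ_{i=1}^{146} (n − i)/n = (0 + 1 + … + 145)/146 = 146(146 − 1)/(2·146) = (146 − 1)/2.
Hence E[X] = Σ_{i=1}^{146} (146 − i)/146 = 145/2 ≈ 72.5000.

E[X] = 145/2 = 72.5000.


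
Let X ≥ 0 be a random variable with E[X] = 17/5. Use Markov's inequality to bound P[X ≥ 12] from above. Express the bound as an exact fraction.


μ = E[X] = 17/5, a = 12.
Markov: P[X ≥ 12] ≤ μ/a = (17/5)/12 = 17/60.
Numerically: ≈ 0.283.
(Since a = 12 > μ = 3.400, the bound 17/60 is < 1 and informative.)

P[X ≥ 12] ≤ 17/60 ≈ 0.283.


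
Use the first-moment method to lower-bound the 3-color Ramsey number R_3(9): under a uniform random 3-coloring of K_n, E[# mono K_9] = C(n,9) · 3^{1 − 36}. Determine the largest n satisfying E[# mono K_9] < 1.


We need C(n, 9) · 3^{1 − 36} < 1, i.e. C(n, 9) < 3^{36 − 1} = 50031545098999707.
Check values of n near the boundary:
  n = 295: C(295, 9) = 41221140106119260; 41221140106119260 < 50031545098999707? YES
  n = 296: C(296, 9) = 42513789098994080; 42513789098994080 < 50031545098999707? YES
  n = 297: C(297, 9) = 43842345008337645; 43842345008337645 < 50031545098999707? YES
  n = 298: C(298, 9) = 45207677551849890; 45207677551849890 < 50031545098999707? YES
  n = 299: C(299, 9) = 46610674441390059; 46610674441390059 < 50031545098999707? YES
  n = 300: C(300, 9) = 48052241692154700; 48052241692154700 < 50031545098999707? YES
  n = 301: C(301, 9) = 49533303936090975; 49533303936090975 < 50031545098999707? YES
  n = 302: C(302, 9) = 51054804739588650; 51054804739588650 < 50031545098999707? NO
The largest n with C(n, 9) < 50031545098999707 is n = 301 (where E[X] = 16511101312030325/16677181699666569 ≈ 0.9900). Hence R_3(9) > 301, i.e. R_3(9) ≥ 302.

Largest n = 301; hence R_3(9) > 301.


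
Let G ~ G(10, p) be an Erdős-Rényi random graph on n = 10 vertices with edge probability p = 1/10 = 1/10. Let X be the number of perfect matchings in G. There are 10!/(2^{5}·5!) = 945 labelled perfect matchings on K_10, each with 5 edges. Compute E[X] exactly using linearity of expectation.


K_10 has 10!/(2^{5}·5!) = 945 labelled perfect matchings.
For each such perfect matching H, let X_H = 1 if all 5 edges of H are present in G. Then P[X_H = 1] = p^{5} = (1/10)^{5} = 1/100000.
By linearity: E[X] = Σ_H E[X_H] = 945 · p^{5} = 945 · 1/100000 = 189/20000.
Numerically: E[X] ≈ 0.00945.

E[X] = 945 · (1/10)^{5} = 189/20000 ≈ 0.00945.


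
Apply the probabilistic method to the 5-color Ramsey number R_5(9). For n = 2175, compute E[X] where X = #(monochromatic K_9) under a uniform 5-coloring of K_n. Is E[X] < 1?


E[X] = C(2175, 9) · 5^{1 − 36} = 2952382442121838483046575 · 5^{−35} = 2952382442121838483046575/2910383045673370361328125.
As a reduced fraction: E[X] = 118095297684873539321863/116415321826934814453125 ≈ 1.0144.
Is E[X] < 1? NO.
Since E[X] ≥ 1, the first-moment bound is inconclusive at n = 2175; it does NOT by itself certify R_5(9) > 2175.

E[X] = 118095297684873539321863/116415321826934814453125 ≈ 1.0144; E[X] ≥ 1; first-moment method inconclusive here.


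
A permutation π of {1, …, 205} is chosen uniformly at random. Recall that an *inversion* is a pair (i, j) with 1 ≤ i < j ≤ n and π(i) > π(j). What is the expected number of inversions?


Write X = Σ X_I over the C(205, 2) = 20910 pairs i < j, with X_I the indicator of one inversion.
There are 20910 indicators.
For each fixed pair i < j, the values π(i) and π(j) are two distinct elements of {1, …, 205} in uniformly random order; by symmetry P[π(i) > π(j)] = 1/2.
By linearity: E[X] = 20910 · (1/2) = C(205, 2) · (1/2) = 20910/2 = 10455 ≈ 10455.00000.

E[X] = 10455 = 10455.00000.


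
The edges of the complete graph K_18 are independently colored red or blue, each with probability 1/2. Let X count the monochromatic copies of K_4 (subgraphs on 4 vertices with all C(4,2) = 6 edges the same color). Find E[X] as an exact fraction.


Let X = Σ_S X_S over the C(18, 4) = 3060 subsets S of size 4, where X_S = 1 if the K_4 on S is monochromatic.
For a fixed S, the K_4 on S has C(4, 2) = 6 edges. P[all 6 edges red] = (1/2)^6, and likewise for blue, so P[monochromatic] = 2·(1/2)^6 = 2^{1 − 6} = 1/32.
By linearity: E[X] = C(18, 4) · 2^{1 − 6} = 3060 · 1/32 = 765/8.
Numerically: E[X] ≈ 95.625.

E[X] = C(18,4)·2^(1−C(4,2)) = 765/8 ≈ 95.625.


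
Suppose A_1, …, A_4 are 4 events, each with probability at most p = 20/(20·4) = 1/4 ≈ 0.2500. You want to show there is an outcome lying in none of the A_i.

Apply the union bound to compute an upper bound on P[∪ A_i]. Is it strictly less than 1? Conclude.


Union bound: P[∪_{i=1}^{4} A_i] ≤ Σ_i P[A_i] ≤ 4·p = 4·(1/4) = 1.
Numerically: 1 ≈ 1.0000.
Is 1 < 1? NO.
Since the bound 1 is ≥ 1, the union bound is uninformative here; it does NOT by itself certify existence.

4·p = 1 ≈ 1.0000; existence NOT certified by the union bound.


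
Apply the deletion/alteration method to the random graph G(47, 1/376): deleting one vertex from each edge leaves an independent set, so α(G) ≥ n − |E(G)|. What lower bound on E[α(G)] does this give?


E[|E(G)|] = C(47, 2)·p = 1081 · (1/376) = 23/8.
E[α(G)] ≥ n − E[|E(G)|] = 47 − 23/8 = 353/8.
Numerically: ≈ 44.125000.
(This is only a lower bound; the true E[α(G)] may be larger.)

E[α(G)] ≥ 353/8 ≈ 44.125000.


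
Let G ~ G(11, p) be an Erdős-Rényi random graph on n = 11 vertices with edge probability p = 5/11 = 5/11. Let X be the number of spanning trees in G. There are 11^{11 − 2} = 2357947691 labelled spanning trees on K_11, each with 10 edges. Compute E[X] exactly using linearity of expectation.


K_11 has 11^{11 − 2} = 2357947691 labelled spanning trees.
For each such spanning tree H, let X_H = 1 if all 10 edges of H are present in G. Then P[X_H = 1] = p^{10} = (5/11)^{10} = 9765625/25937424601.
Summing the indicators: E[X] = Σ_H E[X_H] = 2357947691 · p^{10} = 2357947691 · 9765625/25937424601 = 9765625/11.
Numerically: E[X] ≈ 8.88e+05.

E[X] = 2357947691 · (5/11)^{10} = 9765625/11 ≈ 8.88e+05.


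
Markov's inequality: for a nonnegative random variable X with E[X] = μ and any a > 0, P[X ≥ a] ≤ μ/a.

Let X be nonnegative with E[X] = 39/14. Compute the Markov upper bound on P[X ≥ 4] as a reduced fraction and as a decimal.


μ = E[X] = 39/14, a = 4.
Markov: P[X ≥ 4] ≤ μ/a = (39/14)/4 = 39/56.
Numerically: ≈ 0.69643.
(Since a = 4 > μ = 2.78571, the bound 39/56 is < 1 and informative.)

P[X ≥ 4] ≤ 39/56 ≈ 0.69643.


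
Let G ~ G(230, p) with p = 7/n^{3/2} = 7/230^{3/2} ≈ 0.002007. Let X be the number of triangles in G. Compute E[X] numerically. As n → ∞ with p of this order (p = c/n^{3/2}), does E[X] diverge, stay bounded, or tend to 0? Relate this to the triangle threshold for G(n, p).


Number of potential triangles: C(230, 3) = 2001460.
Each occurs with probability p³ ≈ (0.002007)³ ≈ 8.082000e-09.
By linearity: E[X] = C(230, 3)·p³ ≈ 2001460 · 8.082000e-09 ≈ 0.0162.
Since α = 3/2 > 1, p = c/n^{3/2} = o(1/n) is below the triangle threshold p ~ 1/n. Asymptotically E[X] ~ (c³/6)·n^{3(1−α)} = (7³/6)·n^{-1.5} → 0, so by Markov's inequality G has no triangles w.h.p.

E[X] ≈ 0.0162; in regime p = Θ(1/n^{3/2}) E[X] tends to 0 (below the triangle threshold p ~ 1/n).


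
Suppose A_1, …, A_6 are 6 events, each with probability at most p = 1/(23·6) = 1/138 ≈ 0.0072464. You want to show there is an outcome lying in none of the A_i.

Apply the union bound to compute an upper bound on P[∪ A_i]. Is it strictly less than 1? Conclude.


Union bound: P[∪_{i=1}^{6} A_i] ≤ Σ_i P[A_i] ≤ 6·p = 6·(1/138) = 1/23.
Numerically: 1/23 ≈ 0.0434783.
Is 1/23 < 1? YES.
Since P[∪ A_i] ≤ 1/23 < 1, the complement has P[∩ A_i^c] ≥ 1 − 1/23 = 22/23 > 0, so some outcome avoids every A_i.

6·p = 1/23 ≈ 0.0434783; existence CERTIFIED by the union bound.


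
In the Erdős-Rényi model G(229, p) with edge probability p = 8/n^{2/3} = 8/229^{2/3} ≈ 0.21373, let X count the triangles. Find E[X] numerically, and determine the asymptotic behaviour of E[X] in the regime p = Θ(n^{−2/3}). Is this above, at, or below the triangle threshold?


Number of potential triangles: C(229, 3) = 1975354.
Each occurs with probability p³ ≈ (0.21373)³ ≈ 9.76335310e-03.
By linearity: E[X] = C(229, 3)·p³ ≈ 1975354 · 9.76335310e-03 ≈ 19286.078603.
Since α = 2/3 < 1, p = c/n^{2/3} ≫ 1/n is above the triangle threshold p ~ 1/n. Asymptotically E[X] ~ (c³/6)·n^{3(1−α)} = (8³/6)·n^{1} → ∞; triangles are abundant w.h.p.

E[X] ≈ 19286.078603; in regime p = Θ(1/n^{2/3}) E[X] diverges (above the triangle threshold p ~ 1/n).


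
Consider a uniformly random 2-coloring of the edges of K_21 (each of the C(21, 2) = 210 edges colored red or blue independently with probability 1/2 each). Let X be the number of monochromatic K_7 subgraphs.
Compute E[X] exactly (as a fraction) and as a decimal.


Let X = Σ_S X_S over the C(21, 7) = 116280 subsets S of size 7, where X_S = 1 if the K_7 on S is monochromatic.
For a fixed S, the K_7 on S has C(7, 2) = 21 edges. P[all 21 edges red] = (1/2)^21, and likewise for blue, so P[monochromatic] = 2·(1/2)^21 = 2^{1 − 21} = 1/1048576.
By linearity of expectation: E[X] = C(21, 7) · 2^{1 − 21} = 116280 · 1/1048576 = 14535/131072.
Numerically: E[X] ≈ 0.111.

E[X] = C(21,7)·2^(1−C(7,2)) = 14535/131072 ≈ 0.111.


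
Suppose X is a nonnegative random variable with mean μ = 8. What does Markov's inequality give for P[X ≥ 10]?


μ = E[X] = 8, a = 10.
Markov: P[X ≥ 10] ≤ μ/a = (8)/10 = 4/5.
Numerically: ≈ 0.80000.
(Since a = 10 > μ = 8.00000, the bound 4/5 is < 1 and informative.)

P[X ≥ 10] ≤ 4/5 ≈ 0.80000.


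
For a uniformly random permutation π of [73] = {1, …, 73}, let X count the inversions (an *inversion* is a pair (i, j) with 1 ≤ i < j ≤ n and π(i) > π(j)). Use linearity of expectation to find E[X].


Write X = Σ X_I over the C(73, 2) = 2628 pairs i < j, with X_I the indicator of one inversion.
There are 2628 indicators.
For each fixed pair i < j, the values π(i) and π(j) are two distinct elements of {1, …, 73} in uniformly random order; by symmetry P[π(i) > π(j)] = 1/2.
By linearity: E[X] = 2628 · (1/2) = C(73, 2) · (1/2) = 2628/2 = 1314 ≈ 1314.00000.

E[X] = 1314 = 1314.00000.


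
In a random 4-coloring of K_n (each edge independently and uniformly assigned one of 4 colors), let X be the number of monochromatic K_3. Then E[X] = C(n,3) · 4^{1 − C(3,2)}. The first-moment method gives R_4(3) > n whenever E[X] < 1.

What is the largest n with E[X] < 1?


We need C(n, 3) · 4^{1 − 3} < 1, i.e. C(n, 3) < 4^{3 − 1} = 16.
Check values of n near the boundary:
  n = 3: C(3, 3) = 1; 1 < 16? YES
  n = 4: C(4, 3) = 4; 4 < 16? YES
  n = 5: C(5, 3) = 10; 10 < 16? YES
  n = 6: C(6, 3) = 20; 20 < 16? NO
  n = 7: C(7, 3) = 35; 35 < 16? NO
  n = 8: C(8, 3) = 56; 56 < 16? NO
The largest n with C(n, 3) < 16 is n = 5 (where E[X] = 5/8 ≈ 0.6250000). Hence R_4(3) > 5, i.e. R_4(3) ≥ 6.

Largest n = 5; hence R_4(3) > 5.


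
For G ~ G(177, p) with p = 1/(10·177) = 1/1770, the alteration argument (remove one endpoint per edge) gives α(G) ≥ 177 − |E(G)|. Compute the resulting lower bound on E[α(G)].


E[|E(G)|] = C(177, 2)·p = 15576 · (1/1770) = 44/5.
E[α(G)] ≥ n − E[|E(G)|] = 177 − 44/5 = 841/5.
Numerically: ≈ 168.200.
(This is only a lower bound; the true E[α(G)] may be larger.)

E[α(G)] ≥ 841/5 ≈ 168.200.


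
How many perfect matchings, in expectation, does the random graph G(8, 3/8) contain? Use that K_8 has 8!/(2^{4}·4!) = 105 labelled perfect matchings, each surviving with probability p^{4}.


K_8 has 8!/(2^{4}·4!) = 105 labelled perfect matchings.
For each such perfect matching H, let X_H = 1 if all 4 edges of H are present in G. Then P[X_H = 1] = p^{4} = (3/8)^{4} = 81/4096.
Summing the indicators: E[X] = Σ_H E[X_H] = 105 · p^{4} = 105 · 81/4096 = 8505/4096.
Numerically: E[X] ≈ 2.0764.

E[X] = 105 · (3/8)^{4} = 8505/4096 ≈ 2.0764.


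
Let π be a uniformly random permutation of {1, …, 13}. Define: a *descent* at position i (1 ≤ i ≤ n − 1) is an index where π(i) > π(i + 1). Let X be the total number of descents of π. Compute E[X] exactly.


Write X = Σ X_I over i = 1, …, 12, with X_I the indicator of one descent.
There are 12 indicators.
For each fixed i, the pair (π(i), π(i+1)) is a uniformly random ordered pair of distinct values from {1, …, 13}; by symmetry P[π(i) > π(i+1)] = 1/2.
By linearity: E[X] = 12 · (1/2) = (13 − 1) · (1/2) = 6 ≈ 6.00000.

E[X] = 6 = 6.00000.


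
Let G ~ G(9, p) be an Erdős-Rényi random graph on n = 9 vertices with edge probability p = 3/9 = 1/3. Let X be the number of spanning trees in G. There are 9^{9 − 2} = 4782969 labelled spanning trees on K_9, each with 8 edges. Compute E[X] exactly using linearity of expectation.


K_9 has 9^{9 − 2} = 4782969 labelled spanning trees.
For each such spanning tree H, let X_H = 1 if all 8 edges of H are present in G. Then P[X_H = 1] = p^{8} = (1/3)^{8} = 1/6561.
By linearity: E[X] = Σ_H E[X_H] = 4782969 · p^{8} = 4782969 · 1/6561 = 729.
Numerically: E[X] ≈ 729.

E[X] = 4782969 · (1/3)^{8} = 729 ≈ 729.


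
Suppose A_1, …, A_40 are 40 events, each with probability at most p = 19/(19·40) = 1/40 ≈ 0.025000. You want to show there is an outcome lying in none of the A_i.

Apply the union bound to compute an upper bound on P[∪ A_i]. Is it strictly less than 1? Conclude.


Union bound: P[∪_{i=1}^{40} A_i] ≤ Σ_i P[A_i] ≤ 40·p = 40·(1/40) = 1.
Numerically: 1 ≈ 1.000000.
Is 1 < 1? NO.
Since the bound 1 is ≥ 1, the union bound is uninformative here; it does NOT by itself certify existence.

40·p = 1 ≈ 1.000000; existence NOT certified by the union bound.


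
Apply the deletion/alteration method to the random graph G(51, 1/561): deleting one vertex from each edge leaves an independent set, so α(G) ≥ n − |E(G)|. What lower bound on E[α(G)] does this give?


E[|E(G)|] = C(51, 2)·p = 1275 · (1/561) = 25/11.
E[α(G)] ≥ n − E[|E(G)|] = 51 − 25/11 = 536/11.
Numerically: ≈ 48.7273.
(This is only a lower bound; the true E[α(G)] may be larger.)

E[α(G)] ≥ 536/11 ≈ 48.7273.


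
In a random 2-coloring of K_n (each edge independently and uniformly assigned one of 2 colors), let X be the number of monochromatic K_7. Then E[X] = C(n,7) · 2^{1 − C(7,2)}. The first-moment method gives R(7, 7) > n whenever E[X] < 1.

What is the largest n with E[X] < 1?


We need C(n, 7) · 2^{1 − 21} < 1, i.e. C(n, 7) < 2^{21 − 1} = 1048576.
Check values of n near the boundary:
  n = 24: C(24, 7) = 346104; 346104 < 1048576? YES
  n = 25: C(25, 7) = 480700; 480700 < 1048576? YES
  n = 26: C(26, 7) = 657800; 657800 < 1048576? YES
  n = 27: C(27, 7) = 888030; 888030 < 1048576? YES
  n = 28: C(28, 7) = 1184040; 1184040 < 1048576? NO
  n = 29: C(29, 7) = 1560780; 1560780 < 1048576? NO
The largest n with C(n, 7) < 1048576 is n = 27 (where E[X] = 444015/524288 ≈ 0.847). Hence R(7, 7) > 27, i.e. R(7, 7) ≥ 28.

Largest n = 27; hence R(7, 7) > 27.


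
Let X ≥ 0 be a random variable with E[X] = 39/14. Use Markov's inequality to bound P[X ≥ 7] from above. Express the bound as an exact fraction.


μ = E[X] = 39/14, a = 7.
Markov: P[X ≥ 7] ≤ μ/a = (39/14)/7 = 39/98.
Numerically: ≈ 0.397959.
(Since a = 7 > μ = 2.785714, the bound 39/98 is < 1 and informative.)

P[X ≥ 7] ≤ 39/98 ≈ 0.397959.


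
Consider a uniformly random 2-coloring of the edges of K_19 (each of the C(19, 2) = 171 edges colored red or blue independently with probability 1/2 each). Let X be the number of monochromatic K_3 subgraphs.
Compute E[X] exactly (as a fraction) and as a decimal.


Let X = Σ_S X_S over the C(19, 3) = 969 subsets S of size 3, where X_S = 1 if the K_3 on S is monochromatic.
For a fixed S, the K_3 on S has C(3, 2) = 3 edges. P[all 3 edges red] = (1/2)^3, and likewise for blue, so P[monochromatic] = 2·(1/2)^3 = 2^{1 − 3} = 1/4.
By linearity: E[X] = C(19, 3) · 2^{1 − 3} = 969 · 1/4 = 969/4.
Numerically: E[X] ≈ 242.250.

E[X] = C(19,3)·2^(1−C(3,2)) = 969/4 ≈ 242.250.


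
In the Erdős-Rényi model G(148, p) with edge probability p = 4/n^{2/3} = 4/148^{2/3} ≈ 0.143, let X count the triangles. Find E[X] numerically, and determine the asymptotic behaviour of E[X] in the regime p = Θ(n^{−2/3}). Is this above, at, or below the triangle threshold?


Number of potential triangles: C(148, 3) = 529396.
Each occurs with probability p³ ≈ (0.143)³ ≈ 2.921841e-03.
By linearity: E[X] = C(148, 3)·p³ ≈ 529396 · 2.921841e-03 ≈ 1546.8108.
Since α = 2/3 < 1, p = c/n^{2/3} ≫ 1/n is above the triangle threshold p ~ 1/n. Asymptotically E[X] ~ (c³/6)·n^{3(1−α)} = (4³/6)·n^{1} → ∞; triangles are abundant w.h.p.

E[X] ≈ 1546.8108; in regime p = Θ(1/n^{2/3}) E[X] diverges (above the triangle threshold p ~ 1/n).


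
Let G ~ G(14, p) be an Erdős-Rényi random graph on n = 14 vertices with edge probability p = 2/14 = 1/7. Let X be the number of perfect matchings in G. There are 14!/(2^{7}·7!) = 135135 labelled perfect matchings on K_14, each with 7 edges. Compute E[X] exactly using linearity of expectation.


K_14 has 14!/(2^{7}·7!) = 135135 labelled perfect matchings.
For each such perfect matching H, let X_H = 1 if all 7 edges of H are present in G. Then P[X_H = 1] = p^{7} = (1/7)^{7} = 1/823543.
Summing the indicators: E[X] = Σ_H E[X_H] = 135135 · p^{7} = 135135 · 1/823543 = 19305/117649.
Numerically: E[X] ≈ 0.16409.

E[X] = 135135 · (1/7)^{7} = 19305/117649 ≈ 0.16409.


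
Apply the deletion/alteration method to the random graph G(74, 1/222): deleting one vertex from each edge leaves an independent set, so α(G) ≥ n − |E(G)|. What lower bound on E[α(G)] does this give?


E[|E(G)|] = C(74, 2)·p = 2701 · (1/222) = 73/6.
E[α(G)] ≥ n − E[|E(G)|] = 74 − 73/6 = 371/6.
Numerically: ≈ 61.833.
(This is only a lower bound; the true E[α(G)] may be larger.)

E[α(G)] ≥ 371/6 ≈ 61.833.


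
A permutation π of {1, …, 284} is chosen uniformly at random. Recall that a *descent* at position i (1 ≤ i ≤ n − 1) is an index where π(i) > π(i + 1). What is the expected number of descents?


Write X = Σ X_I over i = 1, …, 283, with X_I the indicator of one descent.
There are 283 indicators.
For each fixed i, the pair (π(i), π(i+1)) is a uniformly random ordered pair of distinct values from {1, …, 284}; by symmetry P[π(i) > π(i+1)] = 1/2.
By linearity: E[X] = 283 · (1/2) = (284 − 1) · (1/2) = 283/2 ≈ 141.500.

E[X] = 283/2 = 141.500.


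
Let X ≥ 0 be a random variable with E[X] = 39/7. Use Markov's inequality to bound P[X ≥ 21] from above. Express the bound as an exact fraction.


μ = E[X] = 39/7, a = 21.
Markov: P[X ≥ 21] ≤ μ/a = (39/7)/21 = 13/49.
Numerically: ≈ 0.2653.
(Since a = 21 > μ = 5.5714, the bound 13/49 is < 1 and informative.)

P[X ≥ 21] ≤ 13/49 ≈ 0.2653.


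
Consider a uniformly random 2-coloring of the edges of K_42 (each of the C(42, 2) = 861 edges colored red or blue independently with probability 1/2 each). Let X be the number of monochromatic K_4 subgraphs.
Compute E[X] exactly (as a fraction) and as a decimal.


Let X = Σ_S X_S over the C(42, 4) = 111930 subsets S of size 4, where X_S = 1 if the K_4 on S is monochromatic.
For a fixed S, the K_4 on S has C(4, 2) = 6 edges. P[all 6 edges red] = (1/2)^6, and likewise for blue, so P[monochromatic] = 2·(1/2)^6 = 2^{1 − 6} = 1/32.
By linearity of expectation: E[X] = C(42, 4) · 2^{1 − 6} = 111930 · 1/32 = 55965/16.
Numerically: E[X] ≈ 3497.8125.

E[X] = C(42,4)·2^(1−C(4,2)) = 55965/16 ≈ 3497.8125.


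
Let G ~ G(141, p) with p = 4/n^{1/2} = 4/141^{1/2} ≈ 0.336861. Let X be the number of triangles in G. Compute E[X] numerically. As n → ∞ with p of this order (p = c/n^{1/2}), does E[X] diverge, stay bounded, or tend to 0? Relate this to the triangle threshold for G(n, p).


Number of potential triangles: C(141, 3) = 457310.
Each occurs with probability p³ ≈ (0.336861)³ ≈ 3.82253354e-02.
By linearity: E[X] = C(141, 3)·p³ ≈ 457310 · 3.82253354e-02 ≈ 17480.828143.
Since α = 1/2 < 1, p = c/n^{1/2} ≫ 1/n is above the triangle threshold p ~ 1/n. Asymptotically E[X] ~ (c³/6)·n^{3(1−α)} = (4³/6)·n^{1.5} → ∞; triangles are abundant w.h.p.

E[X] ≈ 17480.828143; in regime p = Θ(1/n^{1/2}) E[X] diverges (above the triangle threshold p ~ 1/n).


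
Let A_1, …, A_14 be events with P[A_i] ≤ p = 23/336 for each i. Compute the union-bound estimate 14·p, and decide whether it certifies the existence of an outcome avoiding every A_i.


Union bound: P[∪_{i=1}^{14} A_i] ≤ Σ_i P[A_i] ≤ 14·p = 14·(23/336) = 23/24.
Numerically: 23/24 ≈ 0.95833.
Is 23/24 < 1? YES.
Since P[∪ A_i] ≤ 23/24 < 1, the complement has P[∩ A_i^c] ≥ 1 − 23/24 = 1/24 > 0, so some outcome avoids every A_i.

14·p = 23/24 ≈ 0.95833; existence CERTIFIED by the union bound.


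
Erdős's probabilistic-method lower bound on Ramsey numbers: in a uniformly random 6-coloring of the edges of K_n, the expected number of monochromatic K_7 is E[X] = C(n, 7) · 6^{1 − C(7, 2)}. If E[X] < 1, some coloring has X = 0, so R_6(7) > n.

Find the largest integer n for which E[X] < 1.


We need C(n, 7) · 6^{1 − 21} < 1, i.e. C(n, 7) < 6^{21 − 1} = 3656158440062976.
Check values of n near the boundary:
  n = 566: C(566, 7) = 3557206237959440; 3557206237959440 < 3656158440062976? YES
  n = 567: C(567, 7) = 3601671315933933; 3601671315933933 < 3656158440062976? YES
  n = 568: C(568, 7) = 3646611956239704; 3646611956239704 < 3656158440062976? YES
  n = 569: C(569, 7) = 3692032389858348; 3692032389858348 < 3656158440062976? NO
  n = 570: C(570, 7) = 3737936877831720; 3737936877831720 < 3656158440062976? NO
  n = 571: C(571, 7) = 3784329711421830; 3784329711421830 < 3656158440062976? NO
The largest n with C(n, 7) < 3656158440062976 is n = 568 (where E[X] = 16882462760369/16926659444736 ≈ 0.997389). Hence R_6(7) > 568, i.e. R_6(7) ≥ 569.

Largest n = 568; hence R_6(7) > 568.


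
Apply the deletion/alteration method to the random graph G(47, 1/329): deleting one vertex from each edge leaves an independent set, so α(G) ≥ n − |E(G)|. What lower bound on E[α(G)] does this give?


E[|E(G)|] = C(47, 2)·p = 1081 · (1/329) = 23/7.
E[α(G)] ≥ n − E[|E(G)|] = 47 − 23/7 = 306/7.
Numerically: ≈ 43.7143.
(This is only a lower bound; the true E[α(G)] may be larger.)

E[α(G)] ≥ 306/7 ≈ 43.7143.


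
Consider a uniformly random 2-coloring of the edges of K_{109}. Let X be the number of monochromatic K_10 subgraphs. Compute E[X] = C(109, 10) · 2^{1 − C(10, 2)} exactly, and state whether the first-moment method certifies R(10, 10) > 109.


E[X] = C(109, 10) · 2^{1 − 45} = 42634215112710 · 2^{−44} = 42634215112710/17592186044416.
As a reduced fraction: E[X] = 21317107556355/8796093022208 ≈ 2.4234745.
Is E[X] < 1? NO.
Since E[X] ≥ 1, the first-moment bound is inconclusive at n = 109; it does NOT by itself certify R(10, 10) > 109.

E[X] = 21317107556355/8796093022208 ≈ 2.4234745; E[X] ≥ 1; first-moment method inconclusive here.


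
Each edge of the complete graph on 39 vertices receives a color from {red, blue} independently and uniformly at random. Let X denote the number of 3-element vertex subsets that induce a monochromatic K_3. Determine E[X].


Let X = Σ_S X_S over the C(39, 3) = 9139 subsets S of size 3, where X_S = 1 if the K_3 on S is monochromatic.
For a fixed S, the K_3 on S has C(3, 2) = 3 edges. P[all 3 edges red] = (1/2)^3, and likewise for blue, so P[monochromatic] = 2·(1/2)^3 = 2^{1 − 3} = 1/4.
By linearity of expectation: E[X] = C(39, 3) · 2^{1 − 3} = 9139 · 1/4 = 9139/4.
Numerically: E[X] ≈ 2284.75000.

E[X] = C(39,3)·2^(1−C(3,2)) = 9139/4 ≈ 2284.75000.


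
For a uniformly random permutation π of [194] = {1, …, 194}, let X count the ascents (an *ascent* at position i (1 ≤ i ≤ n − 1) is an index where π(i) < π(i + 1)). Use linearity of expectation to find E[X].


Write X = Σ X_I over i = 1, …, 193, with X_I the indicator of one ascent.
There are 193 indicators.
For each fixed i, the pair (π(i), π(i+1)) is a uniformly random ordered pair of distinct values from {1, …, 194}; by symmetry P[π(i) < π(i+1)] = 1/2.
By linearity: E[X] = 193 · (1/2) = (194 − 1) · (1/2) = 193/2 ≈ 96.5000.

E[X] = 193/2 = 96.5000.


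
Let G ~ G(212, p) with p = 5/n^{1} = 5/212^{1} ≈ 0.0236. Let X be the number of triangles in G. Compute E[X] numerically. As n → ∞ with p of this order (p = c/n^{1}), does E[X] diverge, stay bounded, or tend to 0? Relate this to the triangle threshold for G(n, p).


Number of potential triangles: C(212, 3) = 1565620.
Each occurs with probability p³ ≈ (0.0236)³ ≈ 1.31191e-05.
By linearity: E[X] = C(212, 3)·p³ ≈ 1565620 · 1.31191e-05 ≈ 20.539.
Here α = 1, so p = 5/n is exactly at the triangle threshold p ~ 1/n. Asymptotically E[X] → c³/6 = 5³/6 = 125/6 ≈ 20.833, a bounded constant. In this regime the triangle count is asymptotically Poisson(c³/6).

E[X] ≈ 20.539; in regime p = Θ(1/n^{1}) E[X] stays bounded (at the triangle threshold p ~ 1/n).
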